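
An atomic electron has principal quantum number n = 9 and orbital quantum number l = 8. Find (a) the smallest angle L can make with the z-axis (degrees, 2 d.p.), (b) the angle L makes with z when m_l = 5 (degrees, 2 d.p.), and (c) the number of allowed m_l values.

θ_min ≈ 19.47°; θ(m_l=5) ≈ 53.90°; 17 values

cos θ_min = 8/√72, so θ_min ≈ 19.47°.
For m_l = 5: cos θ = 5/√72, θ ≈ 53.90°.
There are 2l+1 = 17 values of m_l.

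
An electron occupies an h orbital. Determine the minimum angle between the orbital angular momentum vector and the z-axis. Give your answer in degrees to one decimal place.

θ_min ≈ 24.1°

For an h orbital, l = 5.
|L| = ℏ√(l(l+1)) = √30 ℏ.
The smallest angle corresponds to the largest L_z, i.e. m_l = l = 5, giving L_z = 5ℏ.
cos θ_min = 5/√30, so θ_min ≈ 24.1°.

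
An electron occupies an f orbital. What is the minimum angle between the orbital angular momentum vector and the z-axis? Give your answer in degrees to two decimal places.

An f state has l = 3.
|L| = √(l(l+1)) ℏ = 2√3 ℏ.
The smallest angle corresponds to the largest L_z, i.e. m_l = l = 3, giving L_z = 3ℏ.
cos θ_min = 3/√12, so θ_min ≈ 30.00°.

θ_min ≈ 30.00°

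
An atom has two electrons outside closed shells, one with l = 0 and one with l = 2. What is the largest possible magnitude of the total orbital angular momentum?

|L_tot|_max = √6 ℏ ≈ 2.449ℏ

L runs from |0 − 2| = 2 to 0 + 2 = 2.
L ∈ {2}.
The largest magnitude corresponds to L = 2: |L_tot| = ℏ√(2·3) = √6 ℏ.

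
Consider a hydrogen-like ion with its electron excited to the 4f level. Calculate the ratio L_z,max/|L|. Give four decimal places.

L_z,max/|L| = 0.8660

The 4f level has l = 3.
|L| = 2√3 ℏ ≈ 3.4641ℏ, while L_z,max = lℏ = 3ℏ.
L_z,max/|L| = 3/√12 = 0.8660.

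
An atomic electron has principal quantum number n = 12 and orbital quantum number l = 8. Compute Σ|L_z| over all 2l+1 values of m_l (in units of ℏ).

m_l ∈ {-8, -7, -6, -5, -4, -3, -2, -1, 0, 1, 2, 3, 4, 5, 6, 7, 8}.
Σ|m_l| = l(l+1) = 72.

Σ|L_z| = 72 ℏ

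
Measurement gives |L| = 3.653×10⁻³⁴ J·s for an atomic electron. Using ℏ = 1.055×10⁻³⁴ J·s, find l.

l = 3

|L|/ℏ = (3.653×10⁻³⁴)/(1.055×10⁻³⁴) ≈ 3.463.
(|L|/ℏ)² = l(l+1) ≈ 11.99 ⇒ l = 3.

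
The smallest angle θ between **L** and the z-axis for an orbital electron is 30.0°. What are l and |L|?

At minimum angle, m_l = l, so cos θ = l/√(l(l+1)); cos²θ = l/(l+1) = 0.7500.
Thus l = 0.7500/(1 − 0.7500) ≈ 3.
Then |L| = ℏ√(3·4) = 2√3 ℏ.

l = 3, |L| = 2√3 ℏ ≈ 3.464ℏ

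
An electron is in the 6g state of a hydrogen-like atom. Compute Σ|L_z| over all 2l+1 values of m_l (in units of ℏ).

6g means n = 6, l = 4.
m_l runs from −4 to 4, i.e. {-4, -3, -2, -1, 0, 1, 2, 3, 4}.
Σ|m_l| = 2·4(4+1)/2 = 20.

Σ|L_z| = 20 ℏ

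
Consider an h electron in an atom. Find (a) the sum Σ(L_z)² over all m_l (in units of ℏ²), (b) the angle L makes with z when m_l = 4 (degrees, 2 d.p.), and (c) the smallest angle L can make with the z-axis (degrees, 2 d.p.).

An h state has l = 5.
Σ m_l² = 110, so Σ(L_z)² = 110 ℏ².
For m_l = 4: cos θ = 4/√30, θ ≈ 43.09°.
cos θ_min = 5/√30, so θ_min ≈ 24.09°.

Σ(L_z)² = 110 ℏ²; θ(m_l=4) ≈ 43.09°; θ_min ≈ 24.09°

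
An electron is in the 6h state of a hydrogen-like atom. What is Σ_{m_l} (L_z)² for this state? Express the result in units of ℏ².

Σ(L_z)² = 110 ℏ²

For 6h, l = 5.
The allowed m_l values are -5, -4, -3, -2, -1, 0, 1, 2, 3, 4, 5.
Σ m_l² = 2·(1 + 4 + 9 + 16 + 25) = 110.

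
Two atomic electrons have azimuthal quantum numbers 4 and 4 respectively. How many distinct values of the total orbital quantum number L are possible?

9

Angular momentum addition gives L = |l₁ − l₂|, …, l₁ + l₂.
So L can be 0, 1, 2, 3, 4, 5, 6, 7, 8.
That is 9 values.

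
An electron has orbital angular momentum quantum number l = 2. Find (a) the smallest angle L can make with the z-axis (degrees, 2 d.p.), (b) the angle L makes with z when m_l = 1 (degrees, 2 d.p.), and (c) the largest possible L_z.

cos θ_min = 2/√6, so θ_min ≈ 35.26°.
For m_l = 1: cos θ = 1/√6, θ ≈ 65.91°.
L_z,max = lℏ = 2ℏ.

θ_min ≈ 35.26°; θ(m_l=1) ≈ 65.91°; L_z,max = 2ℏ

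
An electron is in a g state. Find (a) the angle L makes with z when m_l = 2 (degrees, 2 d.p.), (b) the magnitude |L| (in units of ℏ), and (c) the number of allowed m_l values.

The letter g corresponds to l = 4.
For m_l = 2: cos θ = 2/√20, θ ≈ 63.43°.
|L| = ℏ√(4·5) = 2√5 ℏ ≈ 4.472ℏ.
There are 2l+1 = 9 values of m_l.

θ(m_l=2) ≈ 63.43°; |L| = 2√5 ℏ ≈ 4.472ℏ; 9 values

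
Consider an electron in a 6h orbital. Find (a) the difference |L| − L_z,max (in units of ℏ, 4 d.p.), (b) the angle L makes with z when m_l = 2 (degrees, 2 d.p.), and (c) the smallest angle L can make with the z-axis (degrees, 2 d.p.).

|L|−L_z,max ≈ 0.4772ℏ; θ(m_l=2) ≈ 68.58°; θ_min ≈ 24.09°

For 6h, l = 5.
|L| − L_z,max = (√30 − 5)ℏ ≈ 0.4772ℏ.
For m_l = 2: cos θ = 2/√30, θ ≈ 68.58°.
cos θ_min = 5/√30, so θ_min ≈ 24.09°.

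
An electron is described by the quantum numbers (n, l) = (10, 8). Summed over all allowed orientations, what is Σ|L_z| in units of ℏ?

Σ|L_z| = 72 ℏ

m_l runs from −8 to 8, i.e. {-8, -7, -6, -5, -4, -3, -2, -1, 0, 1, 2, 3, 4, 5, 6, 7, 8}.
Σ|m_l| = 2(1+2+…+8) = 72.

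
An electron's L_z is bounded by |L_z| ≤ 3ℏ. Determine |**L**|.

Since max m_l = l, l = 3.
|L| = √(l(l+1)) ℏ = 2√3 ℏ.

|L| = 2√3 ℏ ≈ 3.464ℏ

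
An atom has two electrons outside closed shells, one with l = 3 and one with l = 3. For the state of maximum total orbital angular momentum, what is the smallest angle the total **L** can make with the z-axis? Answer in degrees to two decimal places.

The total orbital quantum number L ranges from |l₁ − l₂| to l₁ + l₂ in integer steps.
Allowed values: L = 0, 1, 2, 3, 4, 5, 6.
The maximum is L = 6, with |L_tot| = ℏ√(6·7) = √42 ℏ.
The minimum angle with z is arccos(6/√42) ≈ 22.21°.

θ_min ≈ 22.21°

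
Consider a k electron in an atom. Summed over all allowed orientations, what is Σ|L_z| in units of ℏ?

Σ|L_z| = 56 ℏ

A k state has l = 7.
m_l runs from −7 to 7, i.e. {-7, -6, -5, -4, -3, -2, -1, 0, 1, 2, 3, 4, 5, 6, 7}.
Σ|m_l| = 2(1+2+…+7) = 56.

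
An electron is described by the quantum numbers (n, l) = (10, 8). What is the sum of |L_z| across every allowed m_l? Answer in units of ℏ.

Σ|L_z| = 72 ℏ

m_l ∈ {-8, -7, -6, -5, -4, -3, -2, -1, 0, 1, 2, 3, 4, 5, 6, 7, 8}.
Σ|m_l| = 2(1+2+…+8) = 72.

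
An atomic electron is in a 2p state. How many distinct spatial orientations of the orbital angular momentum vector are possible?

3

For 2p, l = 1.
The number of m_l values is 2l + 1 = 2·1 + 1 = 3.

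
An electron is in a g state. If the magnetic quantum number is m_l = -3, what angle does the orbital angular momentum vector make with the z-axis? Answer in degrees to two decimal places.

θ ≈ 132.13°

For a g orbital, l = 4.
|L| = ℏ√(l(l+1)) = 2√5 ℏ.
L_z = m_l ℏ = −3ℏ.
cos θ = L_z/|L| = -3/√20, so θ ≈ 132.13°.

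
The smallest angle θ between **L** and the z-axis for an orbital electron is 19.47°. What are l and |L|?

cos²θ_min = l/(l+1) = 0.8889.
Thus l = 0.8889/(1 − 0.8889) ≈ 8.
Then |L| = ℏ√(8·9) = 6√2 ℏ.

l = 8, |L| = 6√2 ℏ ≈ 8.485ℏ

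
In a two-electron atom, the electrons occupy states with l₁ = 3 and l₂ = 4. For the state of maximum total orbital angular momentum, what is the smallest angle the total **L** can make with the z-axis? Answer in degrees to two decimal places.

θ_min ≈ 20.70°

The total orbital quantum number L ranges from |l₁ − l₂| to l₁ + l₂ in integer steps.
Allowed values: L = 1, 2, 3, 4, 5, 6, 7.
The maximum is L = 7, with |L_tot| = ℏ√(7·8) = 2√14 ℏ.
The minimum angle with z is arccos(7/√56) ≈ 20.70°.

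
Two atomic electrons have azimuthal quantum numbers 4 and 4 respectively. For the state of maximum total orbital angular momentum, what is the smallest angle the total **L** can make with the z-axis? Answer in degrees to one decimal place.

θ_min ≈ 19.5°

L runs from |4 − 4| = 0 to 4 + 4 = 8.
Allowed values: L = 0, 1, 2, 3, 4, 5, 6, 7, 8.
The maximum is L = 8, with |L_tot| = ℏ√(8·9) = 6√2 ℏ.
The minimum angle with z is arccos(8/√72) ≈ 19.5°.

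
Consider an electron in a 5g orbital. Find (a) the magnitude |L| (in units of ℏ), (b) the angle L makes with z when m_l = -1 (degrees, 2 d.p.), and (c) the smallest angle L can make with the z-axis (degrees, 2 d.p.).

5g means n = 5, l = 4.
|L| = ℏ√(4·5) = 2√5 ℏ ≈ 4.472ℏ.
For m_l = -1: cos θ = -1/√20, θ ≈ 102.92°.
cos θ_min = 4/√20, so θ_min ≈ 26.57°.

|L| = 2√5 ℏ ≈ 4.472ℏ; θ(m_l=-1) ≈ 102.92°; θ_min ≈ 26.57°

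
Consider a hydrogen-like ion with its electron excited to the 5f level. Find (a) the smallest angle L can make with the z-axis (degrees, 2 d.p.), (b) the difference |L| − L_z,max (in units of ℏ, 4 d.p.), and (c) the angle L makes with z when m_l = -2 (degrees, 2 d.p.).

θ_min ≈ 30.00°; |L|−L_z,max ≈ 0.4641ℏ; θ(m_l=-2) ≈ 125.26°

The 5f level has l = 3.
cos θ_min = 3/√12, so θ_min ≈ 30.00°.
|L| − L_z,max = (2√3 − 3)ℏ ≈ 0.4641ℏ.
For m_l = -2: cos θ = -2/√12, θ ≈ 125.26°.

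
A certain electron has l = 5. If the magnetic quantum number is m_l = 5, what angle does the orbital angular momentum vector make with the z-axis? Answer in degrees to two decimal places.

|L|² = l(l+1)ℏ² = 30ℏ², so |L| = √30 ℏ.
L_z = m_l ℏ = 5ℏ.
cos θ = L_z/|L| = 5/√30, so θ ≈ 24.09°.

θ ≈ 24.09°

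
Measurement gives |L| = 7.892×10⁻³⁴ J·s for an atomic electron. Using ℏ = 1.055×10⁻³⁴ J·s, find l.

l = 7

Dividing by ℏ: |L|/ℏ ≈ 7.481.
Set l(l+1) = 55.96; the integer solution is l = 7.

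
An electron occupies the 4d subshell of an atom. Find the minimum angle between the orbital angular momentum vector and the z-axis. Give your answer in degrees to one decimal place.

θ_min ≈ 35.3°

For 4d, l = 2.
|L| = ℏ√(l(l+1)) = √6 ℏ.
The smallest angle corresponds to the largest L_z, i.e. m_l = l = 2, giving L_z = 2ℏ.
cos θ_min = 2/√6, so θ_min ≈ 35.3°.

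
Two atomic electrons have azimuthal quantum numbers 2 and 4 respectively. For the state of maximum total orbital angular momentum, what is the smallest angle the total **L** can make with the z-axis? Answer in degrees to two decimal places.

By the triangle rule, |l₁ − l₂| ≤ L ≤ l₁ + l₂.
So L can be 2, 3, 4, 5, 6.
The maximum is L = 6, with |L_tot| = ℏ√(6·7) = √42 ℏ.
The minimum angle with z is arccos(6/√42) ≈ 22.21°.

θ_min ≈ 22.21°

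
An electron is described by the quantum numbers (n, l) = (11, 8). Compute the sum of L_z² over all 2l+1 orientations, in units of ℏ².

m_l runs from −8 to 8, i.e. {-8, -7, -6, -5, -4, -3, -2, -1, 0, 1, 2, 3, 4, 5, 6, 7, 8}.
Summing m² from −8 to 8: Σ m_l² = 408.

Σ(L_z)² = 408 ℏ²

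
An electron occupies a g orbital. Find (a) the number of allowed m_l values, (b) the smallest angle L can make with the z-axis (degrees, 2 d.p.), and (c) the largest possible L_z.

A g state has l = 4.
There are 2l+1 = 9 values of m_l.
cos θ_min = 4/√20, so θ_min ≈ 26.57°.
L_z,max = lℏ = 4ℏ.

9 values; θ_min ≈ 26.57°; L_z,max = 4ℏ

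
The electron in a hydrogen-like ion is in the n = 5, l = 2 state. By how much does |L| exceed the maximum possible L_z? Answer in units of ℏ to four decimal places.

|L| = √6 ℏ ≈ 2.4495ℏ, while L_z,max = lℏ = 2ℏ.
The difference is (√6 − 2)ℏ ≈ 0.4495ℏ.

|L| − L_z,max ≈ 0.4495ℏ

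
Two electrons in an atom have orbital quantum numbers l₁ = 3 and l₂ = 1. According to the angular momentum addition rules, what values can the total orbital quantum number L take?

L = 2, 3, 4

Angular momentum addition gives L = |l₁ − l₂|, …, l₁ + l₂.
So L can be 2, 3, 4.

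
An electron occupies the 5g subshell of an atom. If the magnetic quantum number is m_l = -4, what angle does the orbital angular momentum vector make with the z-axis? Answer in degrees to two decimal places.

5g means n = 5, l = 4.
|L|² = l(l+1)ℏ² = 20ℏ², so |L| = 2√5 ℏ.
L_z = m_l ℏ = −4ℏ.
cos θ = L_z/|L| = -4/√20, so θ ≈ 153.43°.

θ ≈ 153.43°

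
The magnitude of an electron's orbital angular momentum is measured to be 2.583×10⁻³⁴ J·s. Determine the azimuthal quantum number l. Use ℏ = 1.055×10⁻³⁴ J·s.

|L|/ℏ = (2.583×10⁻³⁴)/(1.055×10⁻³⁴) ≈ 2.448.
(|L|/ℏ)² = l(l+1) ≈ 5.99 ⇒ l = 2.

l = 2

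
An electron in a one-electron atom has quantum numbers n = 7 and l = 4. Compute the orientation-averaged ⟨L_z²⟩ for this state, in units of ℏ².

⟨L_z²⟩ = 6.667 ℏ²

m_l runs from −4 to 4, i.e. {-4, -3, -2, -1, 0, 1, 2, 3, 4}.
Average of L_z² over 9 states: 60/9 ℏ² = 6.667 ℏ².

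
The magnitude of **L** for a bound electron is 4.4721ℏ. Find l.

l = 4

|L| = ℏ√(l(l+1)), so l(l+1) = 20.
Solving: l = 4.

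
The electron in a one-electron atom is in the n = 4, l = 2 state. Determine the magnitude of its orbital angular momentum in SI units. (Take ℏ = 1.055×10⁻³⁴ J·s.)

|L| = ℏ√(l(l+1)) = ℏ√(2·3) = √6 ℏ
Numerically, |L| = 2.449 × (1.055×10⁻³⁴ J·s) = 2.584×10⁻³⁴ J·s.

|L| = 2.584×10⁻³⁴ J·s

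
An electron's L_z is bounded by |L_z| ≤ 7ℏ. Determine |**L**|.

|L| = 2√14 ℏ ≈ 7.483ℏ

L_z,max = lℏ, so l = 7.
|L| = ℏ√(l(l+1)) = 2√14 ℏ.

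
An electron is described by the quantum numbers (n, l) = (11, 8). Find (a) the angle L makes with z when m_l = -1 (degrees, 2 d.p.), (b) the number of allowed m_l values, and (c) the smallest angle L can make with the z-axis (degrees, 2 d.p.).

For m_l = -1: cos θ = -1/√72, θ ≈ 96.77°.
There are 2l+1 = 17 values of m_l.
cos θ_min = 8/√72, so θ_min ≈ 19.47°.

θ(m_l=-1) ≈ 96.77°; 17 values; θ_min ≈ 19.47°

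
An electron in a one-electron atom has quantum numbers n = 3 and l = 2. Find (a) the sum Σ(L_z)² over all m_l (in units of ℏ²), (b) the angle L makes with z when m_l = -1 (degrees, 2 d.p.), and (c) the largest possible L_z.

Σ m_l² = 10, so Σ(L_z)² = 10 ℏ².
For m_l = -1: cos θ = -1/√6, θ ≈ 114.09°.
L_z,max = lℏ = 2ℏ.

Σ(L_z)² = 10 ℏ²; θ(m_l=-1) ≈ 114.09°; L_z,max = 2ℏ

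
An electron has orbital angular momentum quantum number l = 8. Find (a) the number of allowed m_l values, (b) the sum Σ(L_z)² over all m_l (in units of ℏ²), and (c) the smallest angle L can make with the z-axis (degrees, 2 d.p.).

There are 2l+1 = 17 values of m_l.
Σ m_l² = 408, so Σ(L_z)² = 408 ℏ².
cos θ_min = 8/√72, so θ_min ≈ 19.47°.

17 values; Σ(L_z)² = 408 ℏ²; θ_min ≈ 19.47°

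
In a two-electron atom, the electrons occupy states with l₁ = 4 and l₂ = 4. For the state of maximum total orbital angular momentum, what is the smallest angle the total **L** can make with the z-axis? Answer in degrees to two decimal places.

L runs from |4 − 4| = 0 to 4 + 4 = 8.
Allowed values: L = 0, 1, 2, 3, 4, 5, 6, 7, 8.
The maximum is L = 8, with |L_tot| = ℏ√(8·9) = 6√2 ℏ.
The minimum angle with z is arccos(8/√72) ≈ 19.47°.

θ_min ≈ 19.47°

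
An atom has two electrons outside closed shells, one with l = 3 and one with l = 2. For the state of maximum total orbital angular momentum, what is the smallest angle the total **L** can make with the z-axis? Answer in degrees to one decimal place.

The total orbital quantum number L ranges from |l₁ − l₂| to l₁ + l₂ in integer steps.
Allowed values: L = 1, 2, 3, 4, 5.
The maximum is L = 5, with |L_tot| = ℏ√(5·6) = √30 ℏ.
The minimum angle with z is arccos(5/√30) ≈ 24.1°.

θ_min ≈ 24.1°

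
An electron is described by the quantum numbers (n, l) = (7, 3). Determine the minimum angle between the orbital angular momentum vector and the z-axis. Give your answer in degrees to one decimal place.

θ_min ≈ 30.0°

|L| = √(l(l+1)) ℏ = 2√3 ℏ.
The smallest angle corresponds to the largest L_z, i.e. m_l = l = 3, giving L_z = 3ℏ.
cos θ_min = 3/√12, so θ_min ≈ 30.0°.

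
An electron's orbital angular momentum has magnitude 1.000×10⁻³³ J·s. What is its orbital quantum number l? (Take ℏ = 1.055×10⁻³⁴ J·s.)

In units of ℏ, |L| ≈ 9.479.
Set l(l+1) = 89.85; the integer solution is l = 9.

l = 9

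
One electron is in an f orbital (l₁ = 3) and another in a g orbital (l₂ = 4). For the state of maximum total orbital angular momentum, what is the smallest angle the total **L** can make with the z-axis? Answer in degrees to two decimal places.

By the triangle rule, |l₁ − l₂| ≤ L ≤ l₁ + l₂.
So L can be 1, 2, 3, 4, 5, 6, 7.
The maximum is L = 7, with |L_tot| = ℏ√(7·8) = 2√14 ℏ.
The minimum angle with z is arccos(7/√56) ≈ 20.70°.

θ_min ≈ 20.70°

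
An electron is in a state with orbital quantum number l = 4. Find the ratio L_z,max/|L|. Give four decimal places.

|L| = 2√5 ℏ ≈ 4.4721ℏ, while L_z,max = lℏ = 4ℏ.
L_z,max/|L| = 4/√20 = 0.8944.

L_z,max/|L| = 0.8944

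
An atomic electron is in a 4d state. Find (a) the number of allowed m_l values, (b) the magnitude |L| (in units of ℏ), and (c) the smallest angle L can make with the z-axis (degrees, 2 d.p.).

The 4d subshell has l = 2.
There are 2l+1 = 5 values of m_l.
|L| = ℏ√(2·3) = √6 ℏ ≈ 2.449ℏ.
cos θ_min = 2/√6, so θ_min ≈ 35.26°.

5 values; |L| = √6 ℏ ≈ 2.449ℏ; θ_min ≈ 35.26°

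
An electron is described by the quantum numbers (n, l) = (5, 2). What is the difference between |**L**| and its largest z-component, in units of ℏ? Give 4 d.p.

|L| − L_z,max ≈ 0.4495ℏ

|L| = √6 ℏ ≈ 2.4495ℏ, while L_z,max = lℏ = 2ℏ.
The difference is (√6 − 2)ℏ ≈ 0.4495ℏ.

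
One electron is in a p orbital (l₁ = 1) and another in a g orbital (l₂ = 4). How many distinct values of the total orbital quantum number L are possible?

3

Angular momentum addition gives L = |l₁ − l₂|, …, l₁ + l₂.
So L can be 3, 4, 5.
That is 3 values.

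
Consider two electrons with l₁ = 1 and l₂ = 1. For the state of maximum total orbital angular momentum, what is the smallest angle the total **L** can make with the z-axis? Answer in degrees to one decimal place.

The total orbital quantum number L ranges from |l₁ − l₂| to l₁ + l₂ in integer steps.
Allowed values: L = 0, 1, 2.
The maximum is L = 2, with |L_tot| = ℏ√(2·3) = √6 ℏ.
The minimum angle with z is arccos(2/√6) ≈ 35.3°.

θ_min ≈ 35.3°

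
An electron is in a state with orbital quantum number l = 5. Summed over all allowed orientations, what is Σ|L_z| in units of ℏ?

m_l runs from −5 to 5, i.e. {-5, -4, -3, -2, -1, 0, 1, 2, 3, 4, 5}.
Σ|m_l| = 2(1+2+…+5) = 30.

Σ|L_z| = 30 ℏ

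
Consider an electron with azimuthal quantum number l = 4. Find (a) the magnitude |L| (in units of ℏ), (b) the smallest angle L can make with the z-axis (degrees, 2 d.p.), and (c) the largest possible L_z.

|L| = ℏ√(4·5) = 2√5 ℏ ≈ 4.472ℏ.
cos θ_min = 4/√20, so θ_min ≈ 26.57°.
L_z,max = lℏ = 4ℏ.

|L| = 2√5 ℏ ≈ 4.472ℏ; θ_min ≈ 26.57°; L_z,max = 4ℏ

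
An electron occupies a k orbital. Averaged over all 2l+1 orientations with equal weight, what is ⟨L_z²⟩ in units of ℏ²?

A k state has l = 7.
m_l ∈ {-7, -6, -5, -4, -3, -2, -1, 0, 1, 2, 3, 4, 5, 6, 7}.
⟨L_z²⟩ = ℏ²·(Σ m_l²)/(2l+1) = ℏ²·280/15 = 18.67ℏ².

⟨L_z²⟩ = 18.67 ℏ²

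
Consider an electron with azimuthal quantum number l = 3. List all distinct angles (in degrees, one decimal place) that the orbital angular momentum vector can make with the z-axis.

|L|² = l(l+1)ℏ² = 12ℏ², so |L| = 2√3 ℏ.
cos θ = m_l/√12 for each m_l ∈ {-3, -2, -1, 0, 1, 2, 3}.

θ ∈ {30.0°, 54.7°, 73.2°, 90.0°, 106.8°, 125.3°, 150.0°}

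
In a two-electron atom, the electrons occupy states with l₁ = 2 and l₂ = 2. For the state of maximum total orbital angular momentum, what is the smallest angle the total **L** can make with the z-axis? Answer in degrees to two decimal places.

By the triangle rule, |l₁ − l₂| ≤ L ≤ l₁ + l₂.
Allowed values: L = 0, 1, 2, 3, 4.
The maximum is L = 4, with |L_tot| = ℏ√(4·5) = 2√5 ℏ.
The minimum angle with z is arccos(4/√20) ≈ 26.57°.

θ_min ≈ 26.57°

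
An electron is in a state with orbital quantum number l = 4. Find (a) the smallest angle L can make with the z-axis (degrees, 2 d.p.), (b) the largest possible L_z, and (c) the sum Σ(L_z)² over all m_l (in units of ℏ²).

cos θ_min = 4/√20, so θ_min ≈ 26.57°.
L_z,max = lℏ = 4ℏ.
Σ m_l² = 60, so Σ(L_z)² = 60 ℏ².

θ_min ≈ 26.57°; L_z,max = 4ℏ; Σ(L_z)² = 60 ℏ²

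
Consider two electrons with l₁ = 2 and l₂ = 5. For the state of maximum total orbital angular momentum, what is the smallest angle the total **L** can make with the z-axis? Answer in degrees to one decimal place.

θ_min ≈ 20.7°

L runs from |2 − 5| = 3 to 2 + 5 = 7.
So L can be 3, 4, 5, 6, 7.
The maximum is L = 7, with |L_tot| = ℏ√(7·8) = 2√14 ℏ.
The minimum angle with z is arccos(7/√56) ≈ 20.7°.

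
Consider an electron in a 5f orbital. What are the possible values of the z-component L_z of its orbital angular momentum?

The 5f subshell has l = 3.
L_z = m_l ℏ with m_l ranging from −l to +l in integer steps.
For l = 3: m_l ∈ {-3, -2, -1, 0, 1, 2, 3}.

L_z ∈ {−3ℏ, −2ℏ, −ℏ, 0, ℏ, 2ℏ, 3ℏ}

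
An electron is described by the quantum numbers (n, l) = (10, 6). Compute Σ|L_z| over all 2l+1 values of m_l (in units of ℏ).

m_l ∈ {-6, -5, -4, -3, -2, -1, 0, 1, 2, 3, 4, 5, 6}.
Σ|m_l| = l(l+1) = 42.

Σ|L_z| = 42 ℏ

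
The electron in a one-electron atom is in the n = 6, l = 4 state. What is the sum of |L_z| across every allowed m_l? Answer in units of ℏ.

m_l ∈ {-4, -3, -2, -1, 0, 1, 2, 3, 4}.
Σ|m_l| = 2·4(4+1)/2 = 20.

Σ|L_z| = 20 ℏ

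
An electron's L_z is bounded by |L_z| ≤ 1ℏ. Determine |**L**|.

|L| = √2 ℏ ≈ 1.414ℏ

L_z,max = lℏ, so l = 1.
|L| = √(l(l+1)) ℏ = √2 ℏ.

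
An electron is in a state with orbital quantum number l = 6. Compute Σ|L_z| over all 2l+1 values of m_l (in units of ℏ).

m_l runs from −6 to 6, i.e. {-6, -5, -4, -3, -2, -1, 0, 1, 2, 3, 4, 5, 6}.
Σ|m_l| = 2·6(6+1)/2 = 42.

Σ|L_z| = 42 ℏ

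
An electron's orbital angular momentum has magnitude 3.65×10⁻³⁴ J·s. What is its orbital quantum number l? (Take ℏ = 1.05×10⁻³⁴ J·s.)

Dividing by ℏ: |L|/ℏ ≈ 3.476.
Set l(l+1) = 12.08; the integer solution is l = 3.

l = 3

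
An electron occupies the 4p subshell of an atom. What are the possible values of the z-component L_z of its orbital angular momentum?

L_z ∈ {−ℏ, 0, ℏ}

The 4p subshell has l = 1.
L_z = m_l ℏ with m_l ranging from −l to +l in integer steps.
For l = 1: m_l ∈ {-1, 0, 1}.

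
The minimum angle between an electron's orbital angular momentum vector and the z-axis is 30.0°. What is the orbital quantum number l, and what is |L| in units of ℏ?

l = 3, |L| = 2√3 ℏ ≈ 3.464ℏ

cos²θ_min = l/(l+1) = 0.7500.
Solving: l = 3.
Then |L| = ℏ√(3·4) = 2√3 ℏ.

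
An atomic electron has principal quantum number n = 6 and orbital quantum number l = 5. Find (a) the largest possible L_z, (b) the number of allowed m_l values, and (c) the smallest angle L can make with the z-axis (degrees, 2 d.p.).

L_z,max = 5ℏ; 11 values; θ_min ≈ 24.09°

L_z,max = lℏ = 5ℏ.
There are 2l+1 = 11 values of m_l.
cos θ_min = 5/√30, so θ_min ≈ 24.09°.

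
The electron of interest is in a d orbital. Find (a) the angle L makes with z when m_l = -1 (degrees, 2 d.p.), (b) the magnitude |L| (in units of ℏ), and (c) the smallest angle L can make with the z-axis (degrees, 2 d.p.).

θ(m_l=-1) ≈ 114.09°; |L| = √6 ℏ ≈ 2.449ℏ; θ_min ≈ 35.26°

The letter d corresponds to l = 2.
For m_l = -1: cos θ = -1/√6, θ ≈ 114.09°.
|L| = ℏ√(2·3) = √6 ℏ ≈ 2.449ℏ.
cos θ_min = 2/√6, so θ_min ≈ 35.26°.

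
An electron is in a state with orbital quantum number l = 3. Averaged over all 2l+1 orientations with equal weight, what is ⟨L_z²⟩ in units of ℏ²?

⟨L_z²⟩ = 4 ℏ²

The allowed m_l values are -3, -2, -1, 0, 1, 2, 3.
⟨L_z²⟩ = ℏ²·l(l+1)/3 = 4ℏ².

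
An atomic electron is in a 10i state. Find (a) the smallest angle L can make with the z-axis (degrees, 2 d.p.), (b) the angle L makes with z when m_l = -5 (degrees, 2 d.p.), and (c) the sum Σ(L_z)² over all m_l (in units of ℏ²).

10i means n = 10, l = 6.
cos θ_min = 6/√42, so θ_min ≈ 22.21°.
For m_l = -5: cos θ = -5/√42, θ ≈ 140.49°.
Σ m_l² = 182, so Σ(L_z)² = 182 ℏ².

θ_min ≈ 22.21°; θ(m_l=-5) ≈ 140.49°; Σ(L_z)² = 182 ℏ²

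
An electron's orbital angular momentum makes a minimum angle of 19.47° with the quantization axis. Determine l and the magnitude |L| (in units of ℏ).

l = 8, |L| = 6√2 ℏ ≈ 8.485ℏ

cos²θ_min = l/(l+1) = 0.8889.
Solving: l = 8.
Then |L| = ℏ√(8·9) = 6√2 ℏ.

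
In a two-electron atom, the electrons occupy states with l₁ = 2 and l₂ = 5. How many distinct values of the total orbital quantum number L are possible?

5

By the triangle rule, |l₁ − l₂| ≤ L ≤ l₁ + l₂.
Allowed values: L = 3, 4, 5, 6, 7.
That is 5 values.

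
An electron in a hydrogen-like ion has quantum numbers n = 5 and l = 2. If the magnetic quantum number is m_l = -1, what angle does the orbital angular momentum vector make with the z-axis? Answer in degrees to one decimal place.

θ ≈ 114.1°

|L|² = l(l+1)ℏ² = 6ℏ², so |L| = √6 ℏ.
L_z = m_l ℏ = −1ℏ.
cos θ = L_z/|L| = -1/√6, so θ ≈ 114.1°.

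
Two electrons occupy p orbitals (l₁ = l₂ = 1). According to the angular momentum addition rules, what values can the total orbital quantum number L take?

L runs from |1 − 1| = 0 to 1 + 1 = 2.
Allowed values: L = 0, 1, 2.

L = 0, 1, 2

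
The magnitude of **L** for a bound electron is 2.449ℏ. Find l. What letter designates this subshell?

Since |L|² = l(l+1)ℏ², l(l+1) = 6.
Solving: l = 2.

l = 2 (d orbital)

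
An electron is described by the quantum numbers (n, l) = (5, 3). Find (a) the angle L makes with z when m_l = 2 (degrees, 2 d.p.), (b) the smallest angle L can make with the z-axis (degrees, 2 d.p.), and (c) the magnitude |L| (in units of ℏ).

For m_l = 2: cos θ = 2/√12, θ ≈ 54.74°.
cos θ_min = 3/√12, so θ_min ≈ 30.00°.
|L| = ℏ√(3·4) = 2√3 ℏ ≈ 3.464ℏ.

θ(m_l=2) ≈ 54.74°; θ_min ≈ 30.00°; |L| = 2√3 ℏ ≈ 3.464ℏ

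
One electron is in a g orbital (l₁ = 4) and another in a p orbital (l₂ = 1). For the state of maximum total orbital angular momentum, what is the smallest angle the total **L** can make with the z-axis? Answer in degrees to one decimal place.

θ_min ≈ 24.1°

Angular momentum addition gives L = |l₁ − l₂|, …, l₁ + l₂.
Allowed values: L = 3, 4, 5.
The maximum is L = 5, with |L_tot| = ℏ√(5·6) = √30 ℏ.
The minimum angle with z is arccos(5/√30) ≈ 24.1°.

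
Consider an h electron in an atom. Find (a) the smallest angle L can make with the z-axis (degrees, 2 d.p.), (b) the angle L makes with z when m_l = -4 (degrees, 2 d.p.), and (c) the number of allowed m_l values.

θ_min ≈ 24.09°; θ(m_l=-4) ≈ 136.91°; 11 values

An h state has l = 5.
cos θ_min = 5/√30, so θ_min ≈ 24.09°.
For m_l = -4: cos θ = -4/√30, θ ≈ 136.91°.
There are 2l+1 = 11 values of m_l.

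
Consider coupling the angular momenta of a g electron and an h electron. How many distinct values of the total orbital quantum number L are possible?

9

By the triangle rule, |l₁ − l₂| ≤ L ≤ l₁ + l₂.
Allowed values: L = 1, 2, 3, 4, 5, 6, 7, 8, 9.
That is 9 values.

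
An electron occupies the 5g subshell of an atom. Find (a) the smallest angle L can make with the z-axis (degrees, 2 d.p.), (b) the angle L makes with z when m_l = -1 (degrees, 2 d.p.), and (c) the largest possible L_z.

5g means n = 5, l = 4.
cos θ_min = 4/√20, so θ_min ≈ 26.57°.
For m_l = -1: cos θ = -1/√20, θ ≈ 102.92°.
L_z,max = lℏ = 4ℏ.

θ_min ≈ 26.57°; θ(m_l=-1) ≈ 102.92°; L_z,max = 4ℏ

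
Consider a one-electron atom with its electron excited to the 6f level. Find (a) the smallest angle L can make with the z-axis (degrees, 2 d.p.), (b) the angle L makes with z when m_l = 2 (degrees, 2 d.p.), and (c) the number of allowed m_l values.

The 6f level has l = 3.
cos θ_min = 3/√12, so θ_min ≈ 30.00°.
For m_l = 2: cos θ = 2/√12, θ ≈ 54.74°.
There are 2l+1 = 7 values of m_l.

θ_min ≈ 30.00°; θ(m_l=2) ≈ 54.74°; 7 values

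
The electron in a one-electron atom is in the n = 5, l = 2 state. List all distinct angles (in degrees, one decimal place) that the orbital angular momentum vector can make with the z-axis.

|L| = ℏ√(l(l+1)) = √6 ℏ.
cos θ = m_l/√6 for each m_l ∈ {-2, -1, 0, 1, 2}.

θ ∈ {35.3°, 65.9°, 90.0°, 114.1°, 144.7°}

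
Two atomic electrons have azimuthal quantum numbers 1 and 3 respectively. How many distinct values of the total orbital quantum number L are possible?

3

By the triangle rule, |l₁ − l₂| ≤ L ≤ l₁ + l₂.
Allowed values: L = 2, 3, 4.
That is 3 values.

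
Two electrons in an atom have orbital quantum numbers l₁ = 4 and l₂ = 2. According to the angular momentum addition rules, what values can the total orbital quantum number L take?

By the triangle rule, |l₁ − l₂| ≤ L ≤ l₁ + l₂.
So L can be 2, 3, 4, 5, 6.

L = 2, 3, 4, 5, 6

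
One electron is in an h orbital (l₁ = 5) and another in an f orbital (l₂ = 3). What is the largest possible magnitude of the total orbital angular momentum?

By the triangle rule, |l₁ − l₂| ≤ L ≤ l₁ + l₂.
So L can be 2, 3, 4, 5, 6, 7, 8.
The largest magnitude corresponds to L = 8: |L_tot| = ℏ√(8·9) = 6√2 ℏ.

|L_tot|_max = 6√2 ℏ ≈ 8.485ℏ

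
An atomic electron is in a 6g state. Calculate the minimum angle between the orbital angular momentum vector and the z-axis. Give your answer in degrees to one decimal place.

The 6g subshell has l = 4.
|L| = √(l(l+1)) ℏ = 2√5 ℏ.
The smallest angle corresponds to the largest L_z, i.e. m_l = l = 4, giving L_z = 4ℏ.
cos θ_min = 4/√20, so θ_min ≈ 26.6°.

θ_min ≈ 26.6°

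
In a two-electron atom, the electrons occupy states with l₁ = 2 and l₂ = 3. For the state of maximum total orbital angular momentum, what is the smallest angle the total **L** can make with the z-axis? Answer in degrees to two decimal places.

θ_min ≈ 24.09°

By the triangle rule, |l₁ − l₂| ≤ L ≤ l₁ + l₂.
L ∈ {1, 2, 3, 4, 5}.
The maximum is L = 5, with |L_tot| = ℏ√(5·6) = √30 ℏ.
The minimum angle with z is arccos(5/√30) ≈ 24.09°.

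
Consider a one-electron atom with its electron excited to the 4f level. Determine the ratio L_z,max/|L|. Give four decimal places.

The 4f level has l = 3.
|L| = 2√3 ℏ ≈ 3.4641ℏ, while L_z,max = lℏ = 3ℏ.
L_z,max/|L| = 3/√12 = 0.8660.

L_z,max/|L| = 0.8660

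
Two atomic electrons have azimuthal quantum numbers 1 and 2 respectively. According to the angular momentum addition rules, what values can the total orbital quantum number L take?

Angular momentum addition gives L = |l₁ − l₂|, …, l₁ + l₂.
So L can be 1, 2, 3.

L = 1, 2, 3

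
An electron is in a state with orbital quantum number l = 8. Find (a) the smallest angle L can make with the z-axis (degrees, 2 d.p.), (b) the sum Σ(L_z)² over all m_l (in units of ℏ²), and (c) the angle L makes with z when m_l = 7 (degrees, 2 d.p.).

cos θ_min = 8/√72, so θ_min ≈ 19.47°.
Σ m_l² = 408, so Σ(L_z)² = 408 ℏ².
For m_l = 7: cos θ = 7/√72, θ ≈ 34.42°.

θ_min ≈ 19.47°; Σ(L_z)² = 408 ℏ²; θ(m_l=7) ≈ 34.42°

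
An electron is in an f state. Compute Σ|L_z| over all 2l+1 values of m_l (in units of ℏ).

For an f orbital, l = 3.
The allowed m_l values are -3, -2, -1, 0, 1, 2, 3.
Σ|m_l| = 2(1+2+…+3) = 12.

Σ|L_z| = 12 ℏ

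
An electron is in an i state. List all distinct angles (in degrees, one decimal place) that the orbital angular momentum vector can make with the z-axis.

An i state has l = 6.
|L| = ℏ√(l(l+1)) = √42 ℏ.
cos θ = m_l/√42 for each m_l ∈ {-6, -5, -4, -3, -2, -1, 0, 1, 2, 3, 4, 5, 6}.

θ ∈ {22.2°, 39.5°, 51.9°, 62.4°, 72.0°, 81.1°, 90.0°, 98.9°, 108.0°, 117.6°, 128.1°, 140.5°, 157.8°}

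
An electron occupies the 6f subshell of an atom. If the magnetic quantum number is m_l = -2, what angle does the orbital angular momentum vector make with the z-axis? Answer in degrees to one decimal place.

θ ≈ 125.3°

6f means n = 6, l = 3.
|L| = √(l(l+1)) ℏ = 2√3 ℏ.
L_z = m_l ℏ = −2ℏ.
cos θ = L_z/|L| = -2/√12, so θ ≈ 125.3°.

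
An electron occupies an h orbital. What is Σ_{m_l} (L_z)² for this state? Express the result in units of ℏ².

Σ(L_z)² = 110 ℏ²

An h state has l = 5.
The allowed m_l values are -5, -4, -3, -2, -1, 0, 1, 2, 3, 4, 5.
Summing m² from −5 to 5: Σ m_l² = 110.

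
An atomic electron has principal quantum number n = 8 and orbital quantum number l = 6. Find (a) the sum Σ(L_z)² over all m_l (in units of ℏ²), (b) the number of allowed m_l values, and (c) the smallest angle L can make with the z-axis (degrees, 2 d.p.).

Σ(L_z)² = 182 ℏ²; 13 values; θ_min ≈ 22.21°

Σ m_l² = 182, so Σ(L_z)² = 182 ℏ².
There are 2l+1 = 13 values of m_l.
cos θ_min = 6/√42, so θ_min ≈ 22.21°.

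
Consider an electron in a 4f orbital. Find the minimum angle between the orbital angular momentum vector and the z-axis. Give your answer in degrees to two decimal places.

4f means n = 4, l = 3.
|L|² = l(l+1)ℏ² = 12ℏ², so |L| = 2√3 ℏ.
The smallest angle corresponds to the largest L_z, i.e. m_l = l = 3, giving L_z = 3ℏ.
cos θ_min = 3/√12, so θ_min ≈ 30.00°.

θ_min ≈ 30.00°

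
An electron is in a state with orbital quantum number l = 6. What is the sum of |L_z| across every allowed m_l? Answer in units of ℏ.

Σ|L_z| = 42 ℏ

m_l runs from −6 to 6, i.e. {-6, -5, -4, -3, -2, -1, 0, 1, 2, 3, 4, 5, 6}.
Σ|m_l| = l(l+1) = 42.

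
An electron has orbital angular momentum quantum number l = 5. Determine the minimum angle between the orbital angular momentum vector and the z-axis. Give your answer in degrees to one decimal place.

θ_min ≈ 24.1°

|L| = ℏ√(l(l+1)) = √30 ℏ.
The smallest angle corresponds to the largest L_z, i.e. m_l = l = 5, giving L_z = 5ℏ.
cos θ_min = 5/√30, so θ_min ≈ 24.1°.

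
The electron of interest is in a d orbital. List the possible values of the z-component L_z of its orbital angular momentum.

L_z ∈ {−2ℏ, −ℏ, 0, ℏ, 2ℏ}

The letter d corresponds to l = 2.
L_z = m_l ℏ with m_l ranging from −l to +l in integer steps.
For l = 2: m_l ∈ {-2, -1, 0, 1, 2}.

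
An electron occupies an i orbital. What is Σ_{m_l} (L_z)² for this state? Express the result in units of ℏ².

An i state has l = 6.
m_l runs from −6 to 6, i.e. {-6, -5, -4, -3, -2, -1, 0, 1, 2, 3, 4, 5, 6}.
Summing m² from −6 to 6: Σ m_l² = 182.

Σ(L_z)² = 182 ℏ²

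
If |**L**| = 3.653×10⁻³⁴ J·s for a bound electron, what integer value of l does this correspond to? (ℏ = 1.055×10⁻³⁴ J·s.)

|L|/ℏ = (3.653×10⁻³⁴)/(1.055×10⁻³⁴) ≈ 3.463.
l(l+1) ≈ 3.463² ≈ 11.99, so l = 3.

l = 3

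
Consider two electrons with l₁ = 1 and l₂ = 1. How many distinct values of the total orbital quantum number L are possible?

Angular momentum addition gives L = |l₁ − l₂|, …, l₁ + l₂.
So L can be 0, 1, 2.
That is 3 values.

3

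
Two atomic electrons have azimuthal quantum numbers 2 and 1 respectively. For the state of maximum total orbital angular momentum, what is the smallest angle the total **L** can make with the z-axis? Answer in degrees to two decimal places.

L runs from |2 − 1| = 1 to 2 + 1 = 3.
So L can be 1, 2, 3.
The maximum is L = 3, with |L_tot| = ℏ√(3·4) = 2√3 ℏ.
The minimum angle with z is arccos(3/√12) ≈ 30.00°.

θ_min ≈ 30.00°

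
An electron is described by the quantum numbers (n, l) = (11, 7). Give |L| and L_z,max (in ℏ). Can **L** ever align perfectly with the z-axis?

No: L_z,max = 7ℏ < |L| = 2√14 ℏ ≈ 7.483ℏ

|L| = 2√14 ℏ ≈ 7.4833ℏ, while L_z,max = lℏ = 7ℏ.
Since |L| > L_z,max, the vector can never point exactly along z; the closest it comes is θ_min = arccos(7/√56) ≈ 20.7°.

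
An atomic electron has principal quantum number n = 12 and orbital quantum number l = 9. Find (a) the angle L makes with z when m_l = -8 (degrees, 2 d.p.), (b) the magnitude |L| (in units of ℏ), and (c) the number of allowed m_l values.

θ(m_l=-8) ≈ 147.49°; |L| = 3√10 ℏ ≈ 9.487ℏ; 19 values

For m_l = -8: cos θ = -8/√90, θ ≈ 147.49°.
|L| = ℏ√(9·10) = 3√10 ℏ ≈ 9.487ℏ.
There are 2l+1 = 19 values of m_l.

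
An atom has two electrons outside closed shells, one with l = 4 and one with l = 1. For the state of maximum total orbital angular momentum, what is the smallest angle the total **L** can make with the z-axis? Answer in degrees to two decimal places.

θ_min ≈ 24.09°

L runs from |4 − 1| = 3 to 4 + 1 = 5.
So L can be 3, 4, 5.
The maximum is L = 5, with |L_tot| = ℏ√(5·6) = √30 ℏ.
The minimum angle with z is arccos(5/√30) ≈ 24.09°.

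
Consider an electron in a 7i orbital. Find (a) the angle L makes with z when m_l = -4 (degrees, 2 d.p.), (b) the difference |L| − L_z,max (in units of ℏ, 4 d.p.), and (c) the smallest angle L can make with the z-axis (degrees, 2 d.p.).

For 7i, l = 6.
For m_l = -4: cos θ = -4/√42, θ ≈ 128.11°.
|L| − L_z,max = (√42 − 6)ℏ ≈ 0.4807ℏ.
cos θ_min = 6/√42, so θ_min ≈ 22.21°.

θ(m_l=-4) ≈ 128.11°; |L|−L_z,max ≈ 0.4807ℏ; θ_min ≈ 22.21°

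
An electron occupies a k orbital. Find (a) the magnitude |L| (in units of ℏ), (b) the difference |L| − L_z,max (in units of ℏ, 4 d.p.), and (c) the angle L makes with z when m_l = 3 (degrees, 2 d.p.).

For a k orbital, l = 7.
|L| = ℏ√(7·8) = 2√14 ℏ ≈ 7.483ℏ.
|L| − L_z,max = (2√14 − 7)ℏ ≈ 0.4833ℏ.
For m_l = 3: cos θ = 3/√56, θ ≈ 66.37°.

|L| = 2√14 ℏ ≈ 7.483ℏ; |L|−L_z,max ≈ 0.4833ℏ; θ(m_l=3) ≈ 66.37°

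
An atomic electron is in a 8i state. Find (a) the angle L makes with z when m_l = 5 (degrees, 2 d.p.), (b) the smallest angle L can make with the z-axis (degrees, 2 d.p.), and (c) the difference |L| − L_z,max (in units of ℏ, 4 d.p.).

The 8i subshell has l = 6.
For m_l = 5: cos θ = 5/√42, θ ≈ 39.51°.
cos θ_min = 6/√42, so θ_min ≈ 22.21°.
|L| − L_z,max = (√42 − 6)ℏ ≈ 0.4807ℏ.

θ(m_l=5) ≈ 39.51°; θ_min ≈ 22.21°; |L|−L_z,max ≈ 0.4807ℏ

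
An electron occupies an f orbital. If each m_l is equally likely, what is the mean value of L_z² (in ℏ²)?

⟨L_z²⟩ = 4 ℏ²

An f state has l = 3.
m_l runs from −3 to 3, i.e. {-3, -2, -1, 0, 1, 2, 3}.
⟨L_z²⟩ = ℏ²·(Σ m_l²)/(2l+1) = ℏ²·28/7 = 4ℏ².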